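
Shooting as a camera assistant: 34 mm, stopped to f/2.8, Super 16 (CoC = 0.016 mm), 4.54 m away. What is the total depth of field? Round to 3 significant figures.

1.64 m

Hyperfocal distance H = f²/(N·c) + f = 34²/(2.8 × 0.016) + 34 = 1156/0.0448 + 34 ≈ 25837.6 mm ≈ 25.84 m.
Near limit Dn = s·(H − f)/(H + s − 2f) = 4540 × (25837.6 − 34) / (25837.6 + 4540 − 2 × 34) = 4540 × 25803.6 / 30309.6 ≈ 3865.1 mm.
Far limit Df = s·(H − f)/(H − s) = 4540 × (25837.6 − 34) / (25837.6 − 4540) = 4540 × 25803.6 / 21297.6 ≈ 5500.5 mm.
Depth of field = Df − Dn = 5500.5 − 3865.1 ≈ 1635.4 mm ≈ 1.64 m.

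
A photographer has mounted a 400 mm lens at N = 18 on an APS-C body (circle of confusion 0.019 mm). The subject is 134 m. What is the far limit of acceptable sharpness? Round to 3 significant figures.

Hyperfocal distance H = f²/(N·c) + f = 400²/(18 × 0.019) + 400 = 160000/0.342 + 400 ≈ 468236.3 mm ≈ 468.2 m.
Far limit Df = s·(H − f)/(H − s) = 134000 × (468236.3 − 400) / (468236.3 − 134000) = 134000 × 467836.3 / 334236.3 ≈ 187562 mm ≈ 188 m.

188 m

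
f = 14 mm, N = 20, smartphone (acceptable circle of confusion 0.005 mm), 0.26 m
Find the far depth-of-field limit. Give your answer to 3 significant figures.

297 mm

Hyperfocal distance H = f²/(N·c) + f = 14²/(20 × 0.005) + 14 = 196/0.1 + 14 ≈ 1974.0 mm ≈ 1.974 m.
Far limit Df = s·(H − f)/(H − s) = 260 × (1974.0 − 14) / (1974.0 − 260) = 260 × 1960.0 / 1714.0 ≈ 297.32 mm.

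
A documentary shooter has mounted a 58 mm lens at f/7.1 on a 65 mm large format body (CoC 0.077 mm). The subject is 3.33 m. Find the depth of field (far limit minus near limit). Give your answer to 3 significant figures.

Hyperfocal distance H = f²/(N·c) + f = 58²/(7.1 × 0.077) + 58 = 3364/0.5467 + 58 ≈ 6211.3 mm ≈ 6.211 m.
Near limit Dn = s·(H − f)/(H + s − 2f) = 3330 × (6211.3 − 58) / (6211.3 + 3330 − 2 × 58) = 3330 × 6153.3 / 9425.3 ≈ 2174.0 mm.
Far limit Df = s·(H − f)/(H − s) = 3330 × (6211.3 − 58) / (6211.3 − 3330) = 3330 × 6153.3 / 2881.3 ≈ 7111.6 mm.
Depth of field = Df − Dn = 7111.6 − 2174.0 ≈ 4937.6 mm ≈ 4.94 m.

4.94 m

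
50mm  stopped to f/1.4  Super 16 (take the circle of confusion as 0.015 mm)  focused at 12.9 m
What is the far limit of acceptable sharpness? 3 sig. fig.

Hyperfocal distance H = f²/(N·c) + f = 50²/(1.4 × 0.015) + 50 = 2500/0.021 + 50 ≈ 119097.6 mm ≈ 119.1 m.
Far limit Df = s·(H − f)/(H − s) = 12900 × (119097.6 − 50) / (119097.6 − 12900) = 12900 × 119047.6 / 106197.6 ≈ 14461 mm ≈ 14.5 m.

14.5 m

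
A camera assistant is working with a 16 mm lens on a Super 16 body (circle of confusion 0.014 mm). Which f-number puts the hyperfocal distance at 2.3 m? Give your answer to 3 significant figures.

Rearrange H = f²/(N·c) + f for N: N = f² / ((H − f)·c).
N = 16² / ((2300 − 16) × 0.014) = 256 / 31.98 ≈ 8.01.

f/8.01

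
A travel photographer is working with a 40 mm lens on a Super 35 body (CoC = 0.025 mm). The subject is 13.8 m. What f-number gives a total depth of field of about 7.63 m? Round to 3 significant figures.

Write h = H − f = f²/(N·c). The thin-lens limits are Dn = s·h/(h + (s−f)) and Df = s·h/(h − (s−f)), so DoF = Df − Dn = 2·s·(s−f)·h / (h² − (s−f)²).
That is a quadratic in h: DoF·h² − 2·s·(s−f)·h − DoF·(s−f)² = 0 ⇒ h = (s−f)·(s + √(s² + DoF²)) / DoF = 13760 × (13800 + √(13800² + 7630²)) / 7630 = 13760 × (13800 + 15768.9) / 7630 ≈ 53325 mm.
Then N = f²/(c·h) = 40² / (0.025 × 53325) = 1600 / 1333.1 ≈ 1.20.

f/1.20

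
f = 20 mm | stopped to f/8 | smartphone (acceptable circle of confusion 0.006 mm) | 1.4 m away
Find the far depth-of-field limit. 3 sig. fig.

Hyperfocal distance H = f²/(N·c) + f = 20²/(8 × 0.006) + 20 = 400/0.048 + 20 ≈ 8353.3 mm ≈ 8.353 m.
Far limit Df = s·(H − f)/(H − s) = 1400 × (8353.3 − 20) / (8353.3 − 1400) = 1400 × 8333.3 / 6953.3 ≈ 1677.9 mm ≈ 1.68 m.

1.68 m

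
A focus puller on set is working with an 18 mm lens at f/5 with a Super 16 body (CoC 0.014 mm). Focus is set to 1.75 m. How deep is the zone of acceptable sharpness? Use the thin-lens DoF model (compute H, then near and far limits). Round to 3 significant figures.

Hyperfocal distance H = f²/(N·c) + f = 18²/(5 × 0.014) + 18 = 324/0.07 + 18 ≈ 4646.6 mm ≈ 4.647 m.
Near limit Dn = s·(H − f)/(H + s − 2f) = 1750 × (4646.6 − 18) / (4646.6 + 1750 − 2 × 18) = 1750 × 4628.6 / 6360.6 ≈ 1273.5 mm.
Far limit Df = s·(H − f)/(H − s) = 1750 × (4646.6 − 18) / (4646.6 − 1750) = 1750 × 4628.6 / 2896.6 ≈ 2796.4 mm.
Depth of field = Df − Dn = 2796.4 − 1273.5 ≈ 1522.9 mm ≈ 1.52 m.

1.52 m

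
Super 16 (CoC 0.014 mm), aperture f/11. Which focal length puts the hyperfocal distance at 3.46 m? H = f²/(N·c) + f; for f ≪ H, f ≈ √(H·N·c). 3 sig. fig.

23.0 mm

From H = f²/(N·c) + f, with f ≪ H: f ≈ √(H·N·c) = √(3460 × 11 × 0.014) = √532.84 ≈ 23.08 mm.
Exact: f² + N·c·f − N·c·H = 0 ⇒ f = (−N·c + √((N·c)² + 4·N·c·H))/2 = (−0.154 + √2131.4)/2 ≈ 23.006 mm ≈ 23.0 mm.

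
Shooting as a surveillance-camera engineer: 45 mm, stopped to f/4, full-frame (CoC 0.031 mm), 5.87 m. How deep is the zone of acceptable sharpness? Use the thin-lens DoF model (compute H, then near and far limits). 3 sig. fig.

4.80 m

Hyperfocal distance H = f²/(N·c) + f = 45²/(4 × 0.031) + 45 = 2025/0.124 + 45 ≈ 16375.6 mm ≈ 16.38 m.
Near limit Dn = s·(H − f)/(H + s − 2f) = 5870 × (16375.6 − 45) / (16375.6 + 5870 − 2 × 45) = 5870 × 16330.6 / 22155.6 ≈ 4326.7 mm.
Far limit Df = s·(H − f)/(H − s) = 5870 × (16375.6 − 45) / (16375.6 − 5870) = 5870 × 16330.6 / 10505.6 ≈ 9124.7 mm.
Depth of field = Df − Dn = 9124.7 − 4326.7 ≈ 4798.0 mm ≈ 4.80 m.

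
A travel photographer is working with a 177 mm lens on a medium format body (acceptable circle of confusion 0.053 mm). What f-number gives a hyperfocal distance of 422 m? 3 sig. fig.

Rearrange H = f²/(N·c) + f for N: N = f² / ((H − f)·c).
N = 177² / ((422000 − 177) × 0.053) = 31329 / 22357 ≈ 1.40.

f/1.40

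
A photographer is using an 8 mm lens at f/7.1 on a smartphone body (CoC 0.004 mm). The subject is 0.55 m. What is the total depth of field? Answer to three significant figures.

Hyperfocal distance H = f²/(N·c) + f = 8²/(7.1 × 0.004) + 8 = 64/0.0284 + 8 ≈ 2261.5 mm ≈ 2.262 m.
Near limit Dn = s·(H − f)/(H + s − 2f) = 550 × (2261.5 − 8) / (2261.5 + 550 − 2 × 8) = 550 × 2253.5 / 2795.5 ≈ 443.37 mm.
Far limit Df = s·(H − f)/(H − s) = 550 × (2261.5 − 8) / (2261.5 − 550) = 550 × 2253.5 / 1711.5 ≈ 724.17 mm.
Depth of field = Df − Dn = 724.17 − 443.37 ≈ 280.80 mm.

281 mm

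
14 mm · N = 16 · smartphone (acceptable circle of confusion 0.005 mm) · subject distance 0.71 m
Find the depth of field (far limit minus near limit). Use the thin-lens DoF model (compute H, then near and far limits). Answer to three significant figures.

439 mm

Hyperfocal distance H = f²/(N·c) + f = 14²/(16 × 0.005) + 14 = 196/0.08 + 14 ≈ 2464.0 mm ≈ 2.464 m.
Near limit Dn = s·(H − f)/(H + s − 2f) = 710 × (2464.0 − 14) / (2464.0 + 710 − 2 × 14) = 710 × 2450.0 / 3146.0 ≈ 552.92 mm.
Far limit Df = s·(H − f)/(H − s) = 710 × (2464.0 − 14) / (2464.0 − 710) = 710 × 2450.0 / 1754.0 ≈ 991.73 mm.
Depth of field = Df − Dn = 991.73 − 552.92 ≈ 438.81 mm.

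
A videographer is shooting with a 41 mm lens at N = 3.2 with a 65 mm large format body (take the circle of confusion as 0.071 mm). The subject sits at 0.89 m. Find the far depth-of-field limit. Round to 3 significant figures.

Hyperfocal distance H = f²/(N·c) + f = 41²/(3.2 × 0.071) + 41 = 1681/0.2272 + 41 ≈ 7439.8 mm ≈ 7.440 m.
Far limit Df = s·(H − f)/(H − s) = 890 × (7439.8 − 41) / (7439.8 − 890) = 890 × 7398.8 / 6549.8 ≈ 1005.4 mm ≈ 1.01 m.

1.01 m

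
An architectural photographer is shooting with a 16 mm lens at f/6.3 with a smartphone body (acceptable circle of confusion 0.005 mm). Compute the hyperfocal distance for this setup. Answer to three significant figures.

8.14 m

Hyperfocal distance H = f²/(N·c) + f = 16²/(6.3 × 0.005) + 16 = 256/0.0315 + 16 ≈ 8143.0 mm ≈ 8.14 m.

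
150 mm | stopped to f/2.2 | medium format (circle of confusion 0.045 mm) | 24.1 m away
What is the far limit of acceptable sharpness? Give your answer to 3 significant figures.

26.9 m

Hyperfocal distance H = f²/(N·c) + f = 150²/(2.2 × 0.045) + 150 = 22500/0.099 + 150 ≈ 227422.7 mm ≈ 227.4 m.
Far limit Df = s·(H − f)/(H − s) = 24100 × (227422.7 − 150) / (227422.7 − 24100) = 24100 × 227272.7 / 203322.7 ≈ 26939 mm ≈ 26.9 m.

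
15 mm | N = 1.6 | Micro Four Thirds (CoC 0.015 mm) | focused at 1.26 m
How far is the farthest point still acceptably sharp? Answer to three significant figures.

Hyperfocal distance H = f²/(N·c) + f = 15²/(1.6 × 0.015) + 15 = 225/0.024 + 15 ≈ 9390.0 mm ≈ 9.390 m.
Far limit Df = s·(H − f)/(H − s) = 1260 × (9390.0 − 15) / (9390.0 − 1260) = 1260 × 9375.0 / 8130.0 ≈ 1453.0 mm ≈ 1.45 m.

1.45 m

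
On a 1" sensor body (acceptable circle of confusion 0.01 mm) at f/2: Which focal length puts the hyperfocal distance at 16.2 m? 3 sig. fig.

From H = f²/(N·c) + f, with f ≪ H: f ≈ √(H·N·c) = √(16200 × 2 × 0.01) = √324.00 ≈ 18.00 mm.
The +f correction barely moves this — solving exactly, f² + N·c·f − N·c·H = 0 ⇒ f = (−N·c + √((N·c)² + 4·N·c·H))/2 = (−0.02 + √1296.0)/2 ≈ 17.990 mm, so f ≈ 18.0 mm.

18.0 mm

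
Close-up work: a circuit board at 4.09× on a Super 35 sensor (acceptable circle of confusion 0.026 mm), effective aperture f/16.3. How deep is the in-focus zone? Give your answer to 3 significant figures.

At magnification m, DoF ≈ 2·N_eff·c/m² = 2 × 16.3 × 0.026 / 4.09² = 0.8476 / 16.73 ≈ 0.0507 mm.

0.0507 mm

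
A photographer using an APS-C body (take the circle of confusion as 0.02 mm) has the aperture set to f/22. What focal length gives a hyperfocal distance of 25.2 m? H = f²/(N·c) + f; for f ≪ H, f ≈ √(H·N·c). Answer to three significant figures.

105 mm

From H = f²/(N·c) + f, with f ≪ H: f ≈ √(H·N·c) = √(25200 × 22 × 0.02) = √11088 ≈ 105.3 mm.
The +f correction barely moves this — solving exactly, f² + N·c·f − N·c·H = 0 ⇒ f = (−N·c + √((N·c)² + 4·N·c·H))/2 = (−0.44 + √44352)/2 ≈ 105.08 mm, so f ≈ 105 mm.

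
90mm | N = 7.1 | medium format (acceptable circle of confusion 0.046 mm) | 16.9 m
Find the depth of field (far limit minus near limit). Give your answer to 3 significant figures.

Hyperfocal distance H = f²/(N·c) + f = 90²/(7.1 × 0.046) + 90 = 8100/0.3266 + 90 ≈ 24891.0 mm ≈ 24.89 m.
Near limit Dn = s·(H − f)/(H + s − 2f) = 16900 × (24891.0 − 90) / (24891.0 + 16900 − 2 × 90) = 16900 × 24801.0 / 41611.0 ≈ 10073 mm.
Far limit Df = s·(H − f)/(H − s) = 16900 × (24891.0 − 90) / (24891.0 − 16900) = 16900 × 24801.0 / 7991.0 ≈ 52451 mm.
Depth of field = Df − Dn = 52451 − 10073 ≈ 42378 mm ≈ 42.4 m.

42.4 m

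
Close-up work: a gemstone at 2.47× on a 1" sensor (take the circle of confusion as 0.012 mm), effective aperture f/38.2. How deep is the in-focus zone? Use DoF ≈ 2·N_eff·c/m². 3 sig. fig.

At magnification m, DoF ≈ 2·N_eff·c/m² = 2 × 38.2 × 0.012 / 2.47² = 0.9168 / 6.101 ≈ 0.15 mm.

0.150 mm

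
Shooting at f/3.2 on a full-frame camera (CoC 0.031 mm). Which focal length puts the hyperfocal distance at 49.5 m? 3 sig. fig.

70.0 mm

From H = f²/(N·c) + f, with f ≪ H: f ≈ √(H·N·c) = √(49500 × 3.2 × 0.031) = √4910.4 ≈ 70.07 mm.
Exact: f² + N·c·f − N·c·H = 0 ⇒ f = (−N·c + √((N·c)² + 4·N·c·H))/2 = (−0.0992 + √19642)/2 ≈ 70.025 mm ≈ 70.0 mm.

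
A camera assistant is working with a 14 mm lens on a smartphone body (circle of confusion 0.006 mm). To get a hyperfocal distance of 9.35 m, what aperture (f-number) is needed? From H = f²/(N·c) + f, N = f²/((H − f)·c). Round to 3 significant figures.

Rearrange H = f²/(N·c) + f for N: N = f² / ((H − f)·c).
N = 14² / ((9350 − 14) × 0.006) = 196 / 56.02 ≈ 3.50.

f/3.50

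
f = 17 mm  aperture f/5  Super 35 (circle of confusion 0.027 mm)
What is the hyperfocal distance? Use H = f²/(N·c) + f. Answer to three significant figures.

2.16 m

Hyperfocal distance H = f²/(N·c) + f = 17²/(5 × 0.027) + 17 = 289/0.135 + 17 ≈ 2157.7 mm ≈ 2.16 m.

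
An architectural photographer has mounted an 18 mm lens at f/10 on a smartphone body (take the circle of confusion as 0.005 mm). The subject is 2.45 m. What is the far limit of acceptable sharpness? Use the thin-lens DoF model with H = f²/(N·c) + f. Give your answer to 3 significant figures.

3.92 m

Hyperfocal distance H = f²/(N·c) + f = 18²/(10 × 0.005) + 18 = 324/0.05 + 18 ≈ 6498.0 mm ≈ 6.498 m.
Far limit Df = s·(H − f)/(H − s) = 2450 × (6498.0 − 18) / (6498.0 − 2450) = 2450 × 6480.0 / 4048.0 ≈ 3921.9 mm ≈ 3.92 m.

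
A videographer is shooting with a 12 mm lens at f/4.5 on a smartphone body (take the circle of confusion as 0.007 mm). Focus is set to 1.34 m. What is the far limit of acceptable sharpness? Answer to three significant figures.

1.89 m

Hyperfocal distance H = f²/(N·c) + f = 12²/(4.5 × 0.007) + 12 = 144/0.0315 + 12 ≈ 4583.4 mm ≈ 4.583 m.
Far limit Df = s·(H − f)/(H − s) = 1340 × (4583.4 − 12) / (4583.4 − 1340) = 1340 × 4571.4 / 3243.4 ≈ 1888.7 mm ≈ 1.89 m.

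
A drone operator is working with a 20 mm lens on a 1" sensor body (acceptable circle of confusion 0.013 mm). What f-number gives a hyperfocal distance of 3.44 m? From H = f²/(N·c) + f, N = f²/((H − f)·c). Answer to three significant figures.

Rearrange H = f²/(N·c) + f for N: N = f² / ((H − f)·c).
N = 20² / ((3440 − 20) × 0.013) = 400 / 44.46 ≈ 9.

f/9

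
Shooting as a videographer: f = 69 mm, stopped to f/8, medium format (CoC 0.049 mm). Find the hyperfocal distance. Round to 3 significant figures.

12.2 m

Hyperfocal distance H = f²/(N·c) + f = 69²/(8 × 0.049) + 69 = 4761/0.392 + 69 ≈ 12214.4 mm ≈ 12.2 m.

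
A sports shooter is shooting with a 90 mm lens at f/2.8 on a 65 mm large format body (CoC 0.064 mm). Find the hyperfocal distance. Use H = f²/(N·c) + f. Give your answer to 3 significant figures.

45.3 m

Hyperfocal distance H = f²/(N·c) + f = 90²/(2.8 × 0.064) + 90 = 8100/0.1792 + 90 ≈ 45290.9 mm ≈ 45.3 m.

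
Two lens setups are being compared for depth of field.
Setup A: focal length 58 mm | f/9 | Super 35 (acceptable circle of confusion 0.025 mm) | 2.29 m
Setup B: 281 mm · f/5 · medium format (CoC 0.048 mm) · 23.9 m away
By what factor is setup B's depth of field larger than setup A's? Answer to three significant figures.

4.93

Setup A: H = 58²/(9×0.025) + 58 ≈ 15009.1 mm; DoF = Df − Dn = 2691.86 − 1992.54 ≈ 699.32 mm.
Setup B: H = 281²/(5×0.048) + 281 ≈ 329285.2 mm; DoF = Df − Dn = 25748.5 − 22299.2 ≈ 3449.3 mm.
Ratio = 3449.3 / 699.32 ≈ 4.93.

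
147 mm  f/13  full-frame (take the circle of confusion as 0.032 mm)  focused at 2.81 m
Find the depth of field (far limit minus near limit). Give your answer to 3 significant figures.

Hyperfocal distance H = f²/(N·c) + f = 147²/(13 × 0.032) + 147 = 21609/0.416 + 147 ≈ 52091.7 mm ≈ 52.09 m.
Near limit Dn = s·(H − f)/(H + s − 2f) = 2810 × (52091.7 − 147) / (52091.7 + 2810 − 2 × 147) = 2810 × 51944.7 / 54607.7 ≈ 2672.97 mm.
Far limit Df = s·(H − f)/(H − s) = 2810 × (52091.7 − 147) / (52091.7 − 2810) = 2810 × 51944.7 / 49281.7 ≈ 2961.84 mm.
Depth of field = Df − Dn = 2961.84 − 2672.97 ≈ 288.87 mm.

289 mm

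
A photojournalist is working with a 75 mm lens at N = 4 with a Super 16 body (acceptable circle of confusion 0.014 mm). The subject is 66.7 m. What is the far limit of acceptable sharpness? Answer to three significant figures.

Hyperfocal distance H = f²/(N·c) + f = 75²/(4 × 0.014) + 75 = 5625/0.056 + 75 ≈ 100521.4 mm ≈ 100.5 m.
Far limit Df = s·(H − f)/(H − s) = 66700 × (100521.4 − 75) / (100521.4 − 66700) = 66700 × 100446.4 / 33821.4 ≈ 198093 mm ≈ 198 m.

198 m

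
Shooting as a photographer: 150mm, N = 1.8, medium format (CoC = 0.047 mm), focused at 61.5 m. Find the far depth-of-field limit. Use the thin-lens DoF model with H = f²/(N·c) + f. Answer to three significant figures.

Hyperfocal distance H = f²/(N·c) + f = 150²/(1.8 × 0.047) + 150 = 22500/0.0846 + 150 ≈ 266107.4 mm ≈ 266.1 m.
Far limit Df = s·(H − f)/(H − s) = 61500 × (266107.4 − 150) / (266107.4 − 61500) = 61500 × 265957.4 / 204607.4 ≈ 79940 mm ≈ 79.9 m.

79.9 m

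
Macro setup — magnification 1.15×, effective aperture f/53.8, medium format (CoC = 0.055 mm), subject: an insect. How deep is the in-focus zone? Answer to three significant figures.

At magnification m, DoF ≈ 2·N_eff·c/m² = 2 × 53.8 × 0.055 / 1.15² = 5.918 / 1.322 ≈ 4.47 mm.

4.47 mm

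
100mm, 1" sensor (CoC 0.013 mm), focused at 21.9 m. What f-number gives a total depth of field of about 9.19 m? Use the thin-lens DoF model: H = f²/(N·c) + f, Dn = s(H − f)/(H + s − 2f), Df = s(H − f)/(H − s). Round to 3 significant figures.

Write h = H − f = f²/(N·c). The thin-lens limits are Dn = s·h/(h + (s−f)) and Df = s·h/(h − (s−f)), so DoF = Df − Dn = 2·s·(s−f)·h / (h² − (s−f)²).
That is a quadratic in h: DoF·h² − 2·s·(s−f)·h − DoF·(s−f)² = 0 ⇒ h = (s−f)·(s + √(s² + DoF²)) / DoF = 21800 × (21900 + √(21900² + 9190²)) / 9190 = 21800 × (21900 + 23750.1) / 9190 ≈ 108289 mm.
Then N = f²/(c·h) = 100² / (0.013 × 108289) = 10000 / 1407.8 ≈ 7.10.

f/7.10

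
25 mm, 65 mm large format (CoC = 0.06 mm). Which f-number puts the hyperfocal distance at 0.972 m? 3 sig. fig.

f/11

Rearrange H = f²/(N·c) + f for N: N = f² / ((H − f)·c).
N = 25² / ((972 − 25) × 0.06) = 625 / 56.82 ≈ 11.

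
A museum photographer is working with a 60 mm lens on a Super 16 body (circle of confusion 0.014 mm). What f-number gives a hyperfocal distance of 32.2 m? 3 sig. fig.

Rearrange H = f²/(N·c) + f for N: N = f² / ((H − f)·c).
N = 60² / ((32200 − 60) × 0.014) = 3600 / 450.0 ≈ 8.

f/8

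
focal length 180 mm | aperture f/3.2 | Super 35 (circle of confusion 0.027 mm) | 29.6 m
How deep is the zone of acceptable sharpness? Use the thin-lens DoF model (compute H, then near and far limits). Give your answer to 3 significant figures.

Hyperfocal distance H = f²/(N·c) + f = 180²/(3.2 × 0.027) + 180 = 32400/0.0864 + 180 ≈ 375180.0 mm ≈ 375.2 m.
Near limit Dn = s·(H − f)/(H + s − 2f) = 29600 × (375180.0 − 180) / (375180.0 + 29600 − 2 × 180) = 29600 × 375000.0 / 404420.0 ≈ 27446.7 mm.
Far limit Df = s·(H − f)/(H − s) = 29600 × (375180.0 − 180) / (375180.0 − 29600) = 29600 × 375000.0 / 345580.0 ≈ 32119.9 mm.
Depth of field = Df − Dn = 32119.9 − 27446.7 ≈ 4673.2 mm ≈ 4.67 m.

4.67 m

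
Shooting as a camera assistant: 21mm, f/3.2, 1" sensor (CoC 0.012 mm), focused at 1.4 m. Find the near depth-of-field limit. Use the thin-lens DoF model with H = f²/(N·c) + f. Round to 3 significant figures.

1.25 m

Hyperfocal distance H = f²/(N·c) + f = 21²/(3.2 × 0.012) + 21 = 441/0.0384 + 21 ≈ 11505.4 mm ≈ 11.51 m.
Near limit Dn = s·(H − f)/(H + s − 2f) = 1400 × (11505.4 − 21) / (11505.4 + 1400 − 2 × 21) = 1400 × 11484.4 / 12863.4 ≈ 1249.9 mm ≈ 1.25 m.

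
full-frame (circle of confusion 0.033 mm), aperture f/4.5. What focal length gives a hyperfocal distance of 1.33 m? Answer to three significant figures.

From H = f²/(N·c) + f, with f ≪ H: f ≈ √(H·N·c) = √(1330 × 4.5 × 0.033) = √197.51 ≈ 14.05 mm.
Exact: f² + N·c·f − N·c·H = 0 ⇒ f = (−N·c + √((N·c)² + 4·N·c·H))/2 = (−0.1485 + √790.04)/2 ≈ 13.980 mm ≈ 14.0 mm.

14.0 mm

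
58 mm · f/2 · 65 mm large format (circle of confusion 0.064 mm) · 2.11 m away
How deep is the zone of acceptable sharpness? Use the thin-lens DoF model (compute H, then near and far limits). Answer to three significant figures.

332 mm

Hyperfocal distance H = f²/(N·c) + f = 58²/(2 × 0.064) + 58 = 3364/0.128 + 58 ≈ 26339.2 mm ≈ 26.34 m.
Near limit Dn = s·(H − f)/(H + s − 2f) = 2110 × (26339.2 − 58) / (26339.2 + 2110 − 2 × 58) = 2110 × 26281.2 / 28333.2 ≈ 1957.19 mm.
Far limit Df = s·(H − f)/(H − s) = 2110 × (26339.2 − 58) / (26339.2 − 2110) = 2110 × 26281.2 / 24229.2 ≈ 2288.70 mm.
Depth of field = Df − Dn = 2288.70 − 1957.19 ≈ 331.51 mm.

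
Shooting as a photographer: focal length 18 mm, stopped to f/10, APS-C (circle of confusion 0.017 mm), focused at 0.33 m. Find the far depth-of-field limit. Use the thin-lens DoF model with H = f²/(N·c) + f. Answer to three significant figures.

Hyperfocal distance H = f²/(N·c) + f = 18²/(10 × 0.017) + 18 = 324/0.17 + 18 ≈ 1923.9 mm ≈ 1.924 m.
Far limit Df = s·(H − f)/(H − s) = 330 × (1923.9 − 18) / (1923.9 − 330) = 330 × 1905.9 / 1593.9 ≈ 394.60 mm.

395 mm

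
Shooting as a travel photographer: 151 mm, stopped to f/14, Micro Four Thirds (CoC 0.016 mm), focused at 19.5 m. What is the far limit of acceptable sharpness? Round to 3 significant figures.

Hyperfocal distance H = f²/(N·c) + f = 151²/(14 × 0.016) + 151 = 22801/0.224 + 151 ≈ 101941.2 mm ≈ 101.9 m.
Far limit Df = s·(H − f)/(H − s) = 19500 × (101941.2 − 151) / (101941.2 − 19500) = 19500 × 101790.2 / 82441.2 ≈ 24077 mm ≈ 24.1 m.

24.1 m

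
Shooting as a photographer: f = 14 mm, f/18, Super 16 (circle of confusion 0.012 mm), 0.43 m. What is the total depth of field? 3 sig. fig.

499 mm

Hyperfocal distance H = f²/(N·c) + f = 14²/(18 × 0.012) + 14 = 196/0.216 + 14 ≈ 921.4 mm ≈ 0.921 m.
Near limit Dn = s·(H − f)/(H + s − 2f) = 430 × (921.4 − 14) / (921.4 + 430 − 2 × 14) = 430 × 907.4 / 1323.4 ≈ 294.83 mm.
Far limit Df = s·(H − f)/(H − s) = 430 × (921.4 − 14) / (921.4 − 430) = 430 × 907.4 / 491.4 ≈ 794.02 mm.
Depth of field = Df − Dn = 794.02 − 294.83 ≈ 499.19 mm.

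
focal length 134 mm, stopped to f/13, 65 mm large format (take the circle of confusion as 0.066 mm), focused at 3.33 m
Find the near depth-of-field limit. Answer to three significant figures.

Hyperfocal distance H = f²/(N·c) + f = 134²/(13 × 0.066) + 134 = 17956/0.858 + 134 ≈ 21061.7 mm ≈ 21.06 m.
Near limit Dn = s·(H − f)/(H + s − 2f) = 3330 × (21061.7 − 134) / (21061.7 + 3330 − 2 × 134) = 3330 × 20927.7 / 24123.7 ≈ 2888.8 mm ≈ 2.89 m.

2.89 m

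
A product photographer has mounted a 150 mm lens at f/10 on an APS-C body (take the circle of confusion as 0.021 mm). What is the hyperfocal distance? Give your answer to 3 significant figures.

107 m

Hyperfocal distance H = f²/(N·c) + f = 150²/(10 × 0.021) + 150 = 22500/0.21 + 150 ≈ 107292.9 mm ≈ 107 m.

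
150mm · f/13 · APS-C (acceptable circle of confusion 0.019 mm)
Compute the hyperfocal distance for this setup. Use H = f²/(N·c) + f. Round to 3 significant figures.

91.2 m

Hyperfocal distance H = f²/(N·c) + f = 150²/(13 × 0.019) + 150 = 22500/0.247 + 150 ≈ 91243.1 mm ≈ 91.2 m.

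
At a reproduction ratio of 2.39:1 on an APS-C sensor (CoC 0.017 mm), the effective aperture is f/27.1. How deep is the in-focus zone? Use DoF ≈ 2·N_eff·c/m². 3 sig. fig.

0.161 mm

At magnification m, DoF ≈ 2·N_eff·c/m² = 2 × 27.1 × 0.017 / 2.39² = 0.9214 / 5.712 ≈ 0.161 mm.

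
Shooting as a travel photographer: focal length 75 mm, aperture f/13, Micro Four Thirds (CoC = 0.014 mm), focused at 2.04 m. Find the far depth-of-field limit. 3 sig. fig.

2.18 m

Hyperfocal distance H = f²/(N·c) + f = 75²/(13 × 0.014) + 75 = 5625/0.182 + 75 ≈ 30981.6 mm ≈ 30.98 m.
Far limit Df = s·(H − f)/(H − s) = 2040 × (30981.6 − 75) / (30981.6 − 2040) = 2040 × 30906.6 / 28941.6 ≈ 2178.5 mm ≈ 2.18 m.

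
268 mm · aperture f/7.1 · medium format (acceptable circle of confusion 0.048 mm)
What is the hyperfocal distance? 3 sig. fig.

211 m

Hyperfocal distance H = f²/(N·c) + f = 268²/(7.1 × 0.048) + 268 = 71824/0.3408 + 268 ≈ 211019.2 mm ≈ 211 m.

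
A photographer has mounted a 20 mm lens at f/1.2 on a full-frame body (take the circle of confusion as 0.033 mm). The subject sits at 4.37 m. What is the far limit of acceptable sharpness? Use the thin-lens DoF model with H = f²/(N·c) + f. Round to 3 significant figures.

Hyperfocal distance H = f²/(N·c) + f = 20²/(1.2 × 0.033) + 20 = 400/0.0396 + 20 ≈ 10121.0 mm ≈ 10.12 m.
Far limit Df = s·(H − f)/(H − s) = 4370 × (10121.0 − 20) / (10121.0 − 4370) = 4370 × 10101.0 / 5751.0 ≈ 7675.4 mm ≈ 7.68 m.

7.68 m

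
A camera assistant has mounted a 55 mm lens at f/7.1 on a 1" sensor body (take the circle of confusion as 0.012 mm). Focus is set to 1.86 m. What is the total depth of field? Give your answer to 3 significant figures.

190 mm

Hyperfocal distance H = f²/(N·c) + f = 55²/(7.1 × 0.012) + 55 = 3025/0.0852 + 55 ≈ 35559.7 mm ≈ 35.56 m.
Near limit Dn = s·(H − f)/(H + s − 2f) = 1860 × (35559.7 − 55) / (35559.7 + 1860 − 2 × 55) = 1860 × 35504.7 / 37309.7 ≈ 1770.02 mm.
Far limit Df = s·(H − f)/(H − s) = 1860 × (35559.7 − 55) / (35559.7 − 1860) = 1860 × 35504.7 / 33699.7 ≈ 1959.62 mm.
Depth of field = Df − Dn = 1959.62 − 1770.02 ≈ 189.60 mm.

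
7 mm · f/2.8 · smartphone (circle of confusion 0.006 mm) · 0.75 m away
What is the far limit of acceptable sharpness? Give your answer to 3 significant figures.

Hyperfocal distance H = f²/(N·c) + f = 7²/(2.8 × 0.006) + 7 = 49/0.0168 + 7 ≈ 2923.7 mm ≈ 2.924 m.
Far limit Df = s·(H − f)/(H − s) = 750 × (2923.7 − 7) / (2923.7 − 750) = 750 × 2916.7 / 2173.7 ≈ 1006.4 mm ≈ 1.01 m.

1.01 m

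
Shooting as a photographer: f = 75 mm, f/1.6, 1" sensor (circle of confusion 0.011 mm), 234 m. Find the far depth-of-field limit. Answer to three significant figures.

873 m

Hyperfocal distance H = f²/(N·c) + f = 75²/(1.6 × 0.011) + 75 = 5625/0.0176 + 75 ≈ 319677.3 mm ≈ 319.7 m.
Far limit Df = s·(H − f)/(H − s) = 234000 × (319677.3 − 75) / (319677.3 − 234000) = 234000 × 319602.3 / 85677.3 ≈ 872891 mm ≈ 873 m.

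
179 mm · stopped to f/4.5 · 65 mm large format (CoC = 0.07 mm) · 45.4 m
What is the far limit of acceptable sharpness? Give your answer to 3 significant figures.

81.7 m

Hyperfocal distance H = f²/(N·c) + f = 179²/(4.5 × 0.07) + 179 = 32041/0.315 + 179 ≈ 101896.5 mm ≈ 101.9 m.
Far limit Df = s·(H − f)/(H − s) = 45400 × (101896.5 − 179) / (101896.5 − 45400) = 45400 × 101717.5 / 56496.5 ≈ 81739 mm ≈ 81.7 m.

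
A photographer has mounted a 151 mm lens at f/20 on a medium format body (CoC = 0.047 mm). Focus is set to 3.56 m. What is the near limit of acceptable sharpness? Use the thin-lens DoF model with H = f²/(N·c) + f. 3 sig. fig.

3.12 m

Hyperfocal distance H = f²/(N·c) + f = 151²/(20 × 0.047) + 151 = 22801/0.94 + 151 ≈ 24407.4 mm ≈ 24.41 m.
Near limit Dn = s·(H − f)/(H + s − 2f) = 3560 × (24407.4 − 151) / (24407.4 + 3560 − 2 × 151) = 3560 × 24256.4 / 27665.4 ≈ 3121.3 mm ≈ 3.12 m.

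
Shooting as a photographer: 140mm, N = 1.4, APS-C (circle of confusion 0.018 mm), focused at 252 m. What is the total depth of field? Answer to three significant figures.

182 m

Hyperfocal distance H = f²/(N·c) + f = 140²/(1.4 × 0.018) + 140 = 19600/0.0252 + 140 ≈ 777917.8 mm ≈ 777.9 m.
Near limit Dn = s·(H − f)/(H + s − 2f) = 252000 × (777917.8 − 140) / (777917.8 + 252000 − 2 × 140) = 252000 × 777777.8 / 1029637.8 ≈ 190358 mm.
Far limit Df = s·(H − f)/(H − s) = 252000 × (777917.8 − 140) / (777917.8 − 252000) = 252000 × 777777.8 / 525917.8 ≈ 372682 mm.
Depth of field = Df − Dn = 372682 − 190358 ≈ 182324 mm ≈ 182 m.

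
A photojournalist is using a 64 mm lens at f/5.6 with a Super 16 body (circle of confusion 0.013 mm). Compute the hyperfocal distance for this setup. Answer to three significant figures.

Hyperfocal distance H = f²/(N·c) + f = 64²/(5.6 × 0.013) + 64 = 4096/0.0728 + 64 ≈ 56327.7 mm ≈ 56.3 m.

56.3 m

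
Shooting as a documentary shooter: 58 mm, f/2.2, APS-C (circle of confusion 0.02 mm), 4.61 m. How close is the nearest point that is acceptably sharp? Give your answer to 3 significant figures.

4.35 m

Hyperfocal distance H = f²/(N·c) + f = 58²/(2.2 × 0.02) + 58 = 3364/0.044 + 58 ≈ 76512.5 mm ≈ 76.51 m.
Near limit Dn = s·(H − f)/(H + s − 2f) = 4610 × (76512.5 − 58) / (76512.5 + 4610 − 2 × 58) = 4610 × 76454.5 / 81006.5 ≈ 4351.0 mm ≈ 4.35 m.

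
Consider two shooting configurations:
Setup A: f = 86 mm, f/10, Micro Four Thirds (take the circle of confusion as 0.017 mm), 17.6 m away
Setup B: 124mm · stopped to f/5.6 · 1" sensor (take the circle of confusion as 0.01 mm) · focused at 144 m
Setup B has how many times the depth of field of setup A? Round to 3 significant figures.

Setup A: H = 86²/(10×0.017) + 86 ≈ 43591.9 mm; DoF = Df − Dn = 29459 − 12548 ≈ 16911 mm.
Setup B: H = 124²/(5.6×0.01) + 124 ≈ 274695.4 mm; DoF = Df − Dn = 302522 − 94488 ≈ 208034 mm.
Ratio = 208034 / 16911 ≈ 12.3.

12.3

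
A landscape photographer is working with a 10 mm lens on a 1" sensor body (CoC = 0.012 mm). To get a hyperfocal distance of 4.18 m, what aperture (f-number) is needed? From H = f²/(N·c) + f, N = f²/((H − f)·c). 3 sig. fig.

Rearrange H = f²/(N·c) + f for N: N = f² / ((H − f)·c).
N = 10² / ((4180 − 10) × 0.012) = 100 / 50.04 ≈ 2.00.

f/2.00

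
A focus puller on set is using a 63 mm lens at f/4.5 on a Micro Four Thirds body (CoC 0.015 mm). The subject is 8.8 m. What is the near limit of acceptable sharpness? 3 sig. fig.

7.66 m

Hyperfocal distance H = f²/(N·c) + f = 63²/(4.5 × 0.015) + 63 = 3969/0.0675 + 63 ≈ 58863.0 mm ≈ 58.86 m.
Near limit Dn = s·(H − f)/(H + s − 2f) = 8800 × (58863.0 − 63) / (58863.0 + 8800 − 2 × 63) = 8800 × 58800.0 / 67537.0 ≈ 7661.6 mm ≈ 7.66 m.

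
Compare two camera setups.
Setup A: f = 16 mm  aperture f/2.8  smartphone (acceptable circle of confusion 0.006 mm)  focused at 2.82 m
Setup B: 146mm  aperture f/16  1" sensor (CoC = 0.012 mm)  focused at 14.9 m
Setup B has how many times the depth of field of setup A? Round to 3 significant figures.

3.75

Setup A: H = 16²/(2.8×0.006) + 16 ≈ 15254.1 mm; DoF = Df − Dn = 3455.9 − 2381.7 ≈ 1074.2 mm.
Setup B: H = 146²/(16×0.012) + 146 ≈ 111166.8 mm; DoF = Df − Dn = 17183.6 − 13152.2 ≈ 4031.4 mm.
Ratio = 4031.4 / 1074.2 ≈ 3.75.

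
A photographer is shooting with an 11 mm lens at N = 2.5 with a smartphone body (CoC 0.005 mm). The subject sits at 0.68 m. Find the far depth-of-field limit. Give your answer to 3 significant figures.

0.730 m

Hyperfocal distance H = f²/(N·c) + f = 11²/(2.5 × 0.005) + 11 = 121/0.0125 + 11 ≈ 9691.0 mm ≈ 9.691 m.
Far limit Df = s·(H − f)/(H − s) = 680 × (9691.0 − 11) / (9691.0 − 680) = 680 × 9680.0 / 9011.0 ≈ 730.48 mm ≈ 0.730 m.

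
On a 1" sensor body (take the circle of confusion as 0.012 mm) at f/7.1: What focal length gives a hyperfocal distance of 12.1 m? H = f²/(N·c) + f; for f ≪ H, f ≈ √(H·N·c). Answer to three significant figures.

From H = f²/(N·c) + f, with f ≪ H: f ≈ √(H·N·c) = √(12100 × 7.1 × 0.012) = √1030.9 ≈ 32.11 mm.
The +f correction barely moves this — solving exactly, f² + N·c·f − N·c·H = 0 ⇒ f = (−N·c + √((N·c)² + 4·N·c·H))/2 = (−0.0852 + √4123.7)/2 ≈ 32.065 mm, so f ≈ 32.1 mm.

32.1 mm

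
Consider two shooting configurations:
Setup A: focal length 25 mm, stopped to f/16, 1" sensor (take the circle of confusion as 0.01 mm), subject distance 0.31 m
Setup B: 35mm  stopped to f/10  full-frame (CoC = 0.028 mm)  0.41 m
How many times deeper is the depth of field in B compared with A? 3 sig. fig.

1.56

Setup A: H = 25²/(16×0.01) + 25 ≈ 3931.2 mm; DoF = Df − Dn = 334.398 − 288.920 ≈ 45.478 mm.
Setup B: H = 35²/(10×0.028) + 35 ≈ 4410.0 mm; DoF = Df − Dn = 448.438 − 377.632 ≈ 70.806 mm.
Ratio = 70.806 / 45.478 ≈ 1.56.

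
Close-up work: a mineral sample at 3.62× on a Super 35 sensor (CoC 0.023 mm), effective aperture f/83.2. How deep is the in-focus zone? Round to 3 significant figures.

0.292 mm

At magnification m, DoF ≈ 2·N_eff·c/m² = 2 × 83.2 × 0.023 / 3.62² = 3.827 / 13.1 ≈ 0.292 mm.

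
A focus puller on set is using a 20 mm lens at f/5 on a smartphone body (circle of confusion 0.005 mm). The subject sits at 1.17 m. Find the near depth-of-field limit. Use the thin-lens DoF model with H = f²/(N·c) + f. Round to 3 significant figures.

Hyperfocal distance H = f²/(N·c) + f = 20²/(5 × 0.005) + 20 = 400/0.025 + 20 ≈ 16020.0 mm ≈ 16.02 m.
Near limit Dn = s·(H − f)/(H + s − 2f) = 1170 × (16020.0 − 20) / (16020.0 + 1170 − 2 × 20) = 1170 × 16000.0 / 17150.0 ≈ 1091.5 mm ≈ 1.09 m.

1.09 m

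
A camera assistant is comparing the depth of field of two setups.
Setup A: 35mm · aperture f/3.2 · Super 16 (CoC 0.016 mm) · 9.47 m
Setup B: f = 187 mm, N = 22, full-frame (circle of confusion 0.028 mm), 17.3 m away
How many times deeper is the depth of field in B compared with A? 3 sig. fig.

1.30

Setup A: H = 35²/(3.2×0.016) + 35 ≈ 23960.8 mm; DoF = Df − Dn = 15636.0 − 6791.7 ≈ 8844.3 mm.
Setup B: H = 187²/(22×0.028) + 187 ≈ 56954.9 mm; DoF = Df − Dn = 24766 − 13293 ≈ 11473 mm.
Ratio = 11473 / 8844.3 ≈ 1.30.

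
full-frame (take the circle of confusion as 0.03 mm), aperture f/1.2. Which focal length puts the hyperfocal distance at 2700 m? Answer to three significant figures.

From H = f²/(N·c) + f, with f ≪ H: f ≈ √(H·N·c) = √(2700000 × 1.2 × 0.03) = √97200 ≈ 311.8 mm.
The +f correction barely moves this — solving exactly, f² + N·c·f − N·c·H = 0 ⇒ f = (−N·c + √((N·c)² + 4·N·c·H))/2 = (−0.036 + √388800)/2 ≈ 311.75 mm, so f ≈ 312 mm.

312 mm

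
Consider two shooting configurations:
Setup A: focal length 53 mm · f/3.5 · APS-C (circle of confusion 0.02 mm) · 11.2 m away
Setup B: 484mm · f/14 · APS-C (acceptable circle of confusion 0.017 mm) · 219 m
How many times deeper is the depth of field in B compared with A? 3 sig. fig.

15.2

Setup A: H = 53²/(3.5×0.02) + 53 ≈ 40181.6 mm; DoF = Df − Dn = 15507.8 − 8765.2 ≈ 6742.6 mm.
Setup B: H = 484²/(14×0.017) + 484 ≈ 984752.9 mm; DoF = Df − Dn = 281494 − 179213 ≈ 102281 mm.
Ratio = 102281 / 6742.6 ≈ 15.2.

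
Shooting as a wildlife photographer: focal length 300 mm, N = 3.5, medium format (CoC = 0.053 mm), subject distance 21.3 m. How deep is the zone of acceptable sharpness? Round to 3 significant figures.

Hyperfocal distance H = f²/(N·c) + f = 300²/(3.5 × 0.053) + 300 = 90000/0.1855 + 300 ≈ 485475.2 mm ≈ 485.5 m.
Near limit Dn = s·(H − f)/(H + s − 2f) = 21300 × (485475.2 − 300) / (485475.2 + 21300 − 2 × 300) = 21300 × 485175.2 / 506175.2 ≈ 20416.3 mm.
Far limit Df = s·(H − f)/(H − s) = 21300 × (485475.2 − 300) / (485475.2 − 21300) = 21300 × 485175.2 / 464175.2 ≈ 22263.6 mm.
Depth of field = Df − Dn = 22263.6 − 20416.3 ≈ 1847.3 mm ≈ 1.85 m.

1.85 m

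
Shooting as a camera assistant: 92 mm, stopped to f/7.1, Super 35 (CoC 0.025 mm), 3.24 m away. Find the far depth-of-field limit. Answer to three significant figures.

Hyperfocal distance H = f²/(N·c) + f = 92²/(7.1 × 0.025) + 92 = 8464/0.1775 + 92 ≈ 47776.5 mm ≈ 47.78 m.
Far limit Df = s·(H − f)/(H − s) = 3240 × (47776.5 − 92) / (47776.5 − 3240) = 3240 × 47684.5 / 44536.5 ≈ 3469.0 mm ≈ 3.47 m.

3.47 m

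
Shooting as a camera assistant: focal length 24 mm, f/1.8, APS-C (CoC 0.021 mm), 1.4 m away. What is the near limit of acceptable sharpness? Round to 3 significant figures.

Hyperfocal distance H = f²/(N·c) + f = 24²/(1.8 × 0.021) + 24 = 576/0.0378 + 24 ≈ 15262.1 mm ≈ 15.26 m.
Near limit Dn = s·(H − f)/(H + s − 2f) = 1400 × (15262.1 − 24) / (15262.1 + 1400 − 2 × 24) = 1400 × 15238.1 / 16614.1 ≈ 1284.1 mm ≈ 1.28 m.

1.28 m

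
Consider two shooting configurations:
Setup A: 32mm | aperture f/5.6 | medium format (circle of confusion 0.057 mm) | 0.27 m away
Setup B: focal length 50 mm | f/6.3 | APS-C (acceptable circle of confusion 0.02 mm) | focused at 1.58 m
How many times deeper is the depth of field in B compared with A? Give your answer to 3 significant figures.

6.09

Setup A: H = 32²/(5.6×0.057) + 32 ≈ 3240.0 mm; DoF = Df − Dn = 291.636 − 251.352 ≈ 40.284 mm.
Setup B: H = 50²/(6.3×0.02) + 50 ≈ 19891.3 mm; DoF = Df − Dn = 1712.02 − 1466.89 ≈ 245.13 mm.
Ratio = 245.13 / 40.284 ≈ 6.09.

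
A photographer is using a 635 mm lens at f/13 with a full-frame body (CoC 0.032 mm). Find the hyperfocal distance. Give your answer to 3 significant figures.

970 m

Hyperfocal distance H = f²/(N·c) + f = 635²/(13 × 0.032) + 635 = 403225/0.416 + 635 ≈ 969925.9 mm ≈ 970 m.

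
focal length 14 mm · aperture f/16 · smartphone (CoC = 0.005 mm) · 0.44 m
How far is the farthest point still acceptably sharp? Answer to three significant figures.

Hyperfocal distance H = f²/(N·c) + f = 14²/(16 × 0.005) + 14 = 196/0.08 + 14 ≈ 2464.0 mm ≈ 2.464 m.
Far limit Df = s·(H − f)/(H − s) = 440 × (2464.0 − 14) / (2464.0 − 440) = 440 × 2450.0 / 2024.0 ≈ 532.61 mm ≈ 0.533 m.

0.533 m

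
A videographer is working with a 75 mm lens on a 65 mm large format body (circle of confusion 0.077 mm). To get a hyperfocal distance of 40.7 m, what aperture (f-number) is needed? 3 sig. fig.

f/1.80

Rearrange H = f²/(N·c) + f for N: N = f² / ((H − f)·c).
N = 75² / ((40700 − 75) × 0.077) = 5625 / 3128 ≈ 1.80.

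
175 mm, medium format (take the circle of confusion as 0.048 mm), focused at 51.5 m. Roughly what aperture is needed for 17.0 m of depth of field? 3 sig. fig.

Write h = H − f = f²/(N·c). The thin-lens limits are Dn = s·h/(h + (s−f)) and Df = s·h/(h − (s−f)), so DoF = Df − Dn = 2·s·(s−f)·h / (h² − (s−f)²).
That is a quadratic in h: DoF·h² − 2·s·(s−f)·h − DoF·(s−f)² = 0 ⇒ h = (s−f)·(s + √(s² + DoF²)) / DoF = 51325 × (51500 + √(51500² + 17000²)) / 17000 = 51325 × (51500 + 54233.3) / 17000 ≈ 319221 mm.
Then N = f²/(c·h) = 175² / (0.048 × 319221) = 30625 / 15323 ≈ 2.00.

f/2.00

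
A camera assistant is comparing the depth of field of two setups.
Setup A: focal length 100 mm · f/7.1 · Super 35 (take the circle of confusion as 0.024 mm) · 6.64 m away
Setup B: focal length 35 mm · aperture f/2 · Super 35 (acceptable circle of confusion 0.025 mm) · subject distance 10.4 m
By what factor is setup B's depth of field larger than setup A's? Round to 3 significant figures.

Setup A: H = 100²/(7.1×0.024) + 100 ≈ 58785.4 mm; DoF = Df − Dn = 7472.8 − 5974.2 ≈ 1498.6 mm.
Setup B: H = 35²/(2×0.025) + 35 ≈ 24535.0 mm; DoF = Df − Dn = 18026 − 7308 ≈ 10718 mm.
Ratio = 10718 / 1498.6 ≈ 7.15.

7.15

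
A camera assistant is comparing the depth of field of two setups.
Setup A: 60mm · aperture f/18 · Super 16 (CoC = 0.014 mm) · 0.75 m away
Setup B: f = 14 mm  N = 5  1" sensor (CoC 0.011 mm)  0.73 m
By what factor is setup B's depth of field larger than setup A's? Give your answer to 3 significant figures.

Setup A: H = 60²/(18×0.014) + 60 ≈ 14345.7 mm; DoF = Df − Dn = 788.063 − 715.444 ≈ 72.619 mm.
Setup B: H = 14²/(5×0.011) + 14 ≈ 3577.6 mm; DoF = Df − Dn = 913.55 − 607.87 ≈ 305.68 mm.
Ratio = 305.68 / 72.619 ≈ 4.21.

4.21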